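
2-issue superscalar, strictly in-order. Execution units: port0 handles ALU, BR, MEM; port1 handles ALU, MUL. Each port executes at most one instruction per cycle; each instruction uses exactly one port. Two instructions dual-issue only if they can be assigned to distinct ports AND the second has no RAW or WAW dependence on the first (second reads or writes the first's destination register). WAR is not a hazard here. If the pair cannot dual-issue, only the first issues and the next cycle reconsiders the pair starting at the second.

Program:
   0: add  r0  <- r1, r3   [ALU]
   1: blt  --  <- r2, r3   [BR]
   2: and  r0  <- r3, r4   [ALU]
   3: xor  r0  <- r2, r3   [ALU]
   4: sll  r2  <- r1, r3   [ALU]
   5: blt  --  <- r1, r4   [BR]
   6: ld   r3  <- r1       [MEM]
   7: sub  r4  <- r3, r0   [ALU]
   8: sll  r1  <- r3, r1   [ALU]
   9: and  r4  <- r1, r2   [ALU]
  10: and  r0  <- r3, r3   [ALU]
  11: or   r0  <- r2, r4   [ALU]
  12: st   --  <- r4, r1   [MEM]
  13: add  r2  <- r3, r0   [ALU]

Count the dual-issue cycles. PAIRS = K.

PAIRS = 5

[0] i0,i1  add/blt  -- dual
[1] i2  and  -- WAW r0
[2] i3,i4  xor/sll  -- dual
[3] i5  blt  -- no-port BR/MEM
[4] i6  ld  -- RAW r3
[5] i7,i8  sub/sll  -- dual
[6] i9,i10  and/and  -- dual
[7] i11,i12  or/st  -- dual
[8] i13  add  -- tail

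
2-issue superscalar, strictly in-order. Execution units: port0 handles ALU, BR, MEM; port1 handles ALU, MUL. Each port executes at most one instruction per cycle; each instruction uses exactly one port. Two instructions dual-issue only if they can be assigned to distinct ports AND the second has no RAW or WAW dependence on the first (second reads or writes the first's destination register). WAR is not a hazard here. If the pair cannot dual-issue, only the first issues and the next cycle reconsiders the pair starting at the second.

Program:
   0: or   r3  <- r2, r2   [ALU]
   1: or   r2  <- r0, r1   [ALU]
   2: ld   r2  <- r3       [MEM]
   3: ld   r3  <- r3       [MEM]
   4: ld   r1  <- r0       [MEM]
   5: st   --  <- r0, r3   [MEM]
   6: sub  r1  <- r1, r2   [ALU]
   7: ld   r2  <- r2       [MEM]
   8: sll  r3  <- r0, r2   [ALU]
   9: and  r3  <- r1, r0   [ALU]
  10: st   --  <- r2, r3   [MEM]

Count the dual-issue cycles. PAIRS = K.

0. or.ALU+or.ALU @i0,i1  | pair
1. ld.MEM @i2  | no-port MEM/MEM
2. ld.MEM @i3  | no-port MEM/MEM
3. ld.MEM @i4  | no-port MEM/MEM
4. st.MEM+sub.ALU @i5,i6  | pair
5. ld.MEM @i7  | RAW r2
6. sll.ALU @i8  | WAW r3
7. and.ALU @i9  | RAW r3
8. st.MEM @i10  | tail

PAIRS = 2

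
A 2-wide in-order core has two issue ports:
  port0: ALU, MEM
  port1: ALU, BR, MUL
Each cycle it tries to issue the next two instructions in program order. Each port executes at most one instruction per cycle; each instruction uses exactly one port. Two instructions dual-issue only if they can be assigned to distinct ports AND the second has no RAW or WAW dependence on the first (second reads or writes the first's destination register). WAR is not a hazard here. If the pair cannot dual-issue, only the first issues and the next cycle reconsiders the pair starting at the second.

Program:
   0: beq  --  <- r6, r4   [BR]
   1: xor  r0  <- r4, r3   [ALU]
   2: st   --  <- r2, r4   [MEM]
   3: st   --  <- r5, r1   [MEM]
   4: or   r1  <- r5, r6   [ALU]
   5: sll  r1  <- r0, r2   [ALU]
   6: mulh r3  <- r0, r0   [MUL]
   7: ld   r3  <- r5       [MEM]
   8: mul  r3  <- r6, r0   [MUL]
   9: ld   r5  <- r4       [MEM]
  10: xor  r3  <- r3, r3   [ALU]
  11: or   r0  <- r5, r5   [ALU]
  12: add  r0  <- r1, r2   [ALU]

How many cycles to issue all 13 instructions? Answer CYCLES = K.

[0] i0/i1  beq.BR+xor.ALU  -- 2-wide
[1] i2  st.MEM  -- no-port MEM/MEM
[2] i3/i4  st.MEM+or.ALU  -- 2-wide
[3] i5/i6  sll.ALU+mulh.MUL  -- 2-wide
[4] i7  ld.MEM  -- WAW r3
[5] i8/i9  mul.MUL+ld.MEM  -- 2-wide
[6] i10/i11  xor.ALU+or.ALU  -- 2-wide
[7] i12  add.ALU  -- tail

CYCLES = 8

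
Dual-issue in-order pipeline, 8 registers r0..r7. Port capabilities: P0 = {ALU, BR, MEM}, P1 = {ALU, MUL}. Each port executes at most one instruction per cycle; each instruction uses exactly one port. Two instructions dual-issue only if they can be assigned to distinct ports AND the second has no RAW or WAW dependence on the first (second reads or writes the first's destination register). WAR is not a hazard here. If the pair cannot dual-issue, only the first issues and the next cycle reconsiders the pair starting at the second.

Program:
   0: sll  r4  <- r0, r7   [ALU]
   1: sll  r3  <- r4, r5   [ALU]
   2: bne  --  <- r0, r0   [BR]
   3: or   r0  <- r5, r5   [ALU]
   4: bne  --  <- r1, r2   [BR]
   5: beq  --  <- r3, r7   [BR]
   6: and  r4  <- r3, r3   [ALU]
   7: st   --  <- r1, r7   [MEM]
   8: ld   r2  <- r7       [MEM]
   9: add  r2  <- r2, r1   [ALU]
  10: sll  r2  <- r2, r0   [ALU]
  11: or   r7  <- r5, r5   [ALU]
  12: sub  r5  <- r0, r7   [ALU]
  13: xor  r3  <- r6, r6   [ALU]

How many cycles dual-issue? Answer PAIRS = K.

PAIRS = 5

0. sll @i0  | RAW r4
1. sll+bne @i1&i2  | dual
2. or+bne @i3&i4  | dual
3. beq+and @i5&i6  | dual
4. st @i7  | no-port MEM/MEM
5. ld @i8  | RAW+WAW r2
6. add @i9  | RAW+WAW r2
7. sll+or @i10&i11  | dual
8. sub+xor @i12&i13  | dual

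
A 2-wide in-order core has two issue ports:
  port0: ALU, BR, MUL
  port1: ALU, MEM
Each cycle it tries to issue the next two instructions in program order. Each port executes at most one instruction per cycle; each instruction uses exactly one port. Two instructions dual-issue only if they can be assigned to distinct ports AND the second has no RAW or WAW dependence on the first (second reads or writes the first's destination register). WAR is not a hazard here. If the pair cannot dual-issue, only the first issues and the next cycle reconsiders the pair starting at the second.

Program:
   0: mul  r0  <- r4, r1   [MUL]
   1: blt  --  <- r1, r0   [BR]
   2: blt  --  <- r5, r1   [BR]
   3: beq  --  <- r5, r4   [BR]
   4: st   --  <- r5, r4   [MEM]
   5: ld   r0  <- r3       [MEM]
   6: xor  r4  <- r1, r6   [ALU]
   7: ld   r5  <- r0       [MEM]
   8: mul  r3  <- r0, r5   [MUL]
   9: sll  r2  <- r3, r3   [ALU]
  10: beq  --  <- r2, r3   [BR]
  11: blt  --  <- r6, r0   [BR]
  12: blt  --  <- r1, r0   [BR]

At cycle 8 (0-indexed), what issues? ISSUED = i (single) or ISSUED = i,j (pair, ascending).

ISSUED = 10

0. mul.MUL @i0  | no-port MUL/BR
1. blt.BR @i1  | no-port BR/BR
2. blt.BR @i2  | no-port BR/BR
3. beq.BR+st.MEM @i3+i4  | 2-wide
4. ld.MEM+xor.ALU @i5+i6  | 2-wide
5. ld.MEM @i7  | RAW r5
6. mul.MUL @i8  | RAW r3
7. sll.ALU @i9  | RAW r2
8. beq.BR @i10  | no-port BR/BR
9. blt.BR @i11  | no-port BR/BR
10. blt.BR @i12  | tail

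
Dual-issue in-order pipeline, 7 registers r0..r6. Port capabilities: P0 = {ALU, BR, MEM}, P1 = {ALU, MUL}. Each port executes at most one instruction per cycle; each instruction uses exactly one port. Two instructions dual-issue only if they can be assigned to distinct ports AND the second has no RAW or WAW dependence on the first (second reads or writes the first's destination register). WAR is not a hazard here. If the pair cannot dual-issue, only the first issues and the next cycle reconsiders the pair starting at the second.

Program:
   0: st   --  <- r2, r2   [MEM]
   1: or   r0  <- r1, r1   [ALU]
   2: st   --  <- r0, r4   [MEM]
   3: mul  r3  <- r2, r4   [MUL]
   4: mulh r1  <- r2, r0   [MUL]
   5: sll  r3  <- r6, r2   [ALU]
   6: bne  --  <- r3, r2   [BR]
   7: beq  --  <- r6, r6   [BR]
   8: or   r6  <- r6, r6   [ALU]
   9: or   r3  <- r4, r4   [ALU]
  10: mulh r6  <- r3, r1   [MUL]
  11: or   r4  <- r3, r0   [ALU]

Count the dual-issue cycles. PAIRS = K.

  cy0 -> i0+i1 (st+or) dual
  cy1 -> i2+i3 (st+mul) dual
  cy2 -> i4+i5 (mulh+sll) dual
  cy3 -> i6 (bne) no-port BR/BR
  cy4 -> i7+i8 (beq+or) dual
  cy5 -> i9 (or) RAW r3
  cy6 -> i10+i11 (mulh+or) dual

PAIRS = 5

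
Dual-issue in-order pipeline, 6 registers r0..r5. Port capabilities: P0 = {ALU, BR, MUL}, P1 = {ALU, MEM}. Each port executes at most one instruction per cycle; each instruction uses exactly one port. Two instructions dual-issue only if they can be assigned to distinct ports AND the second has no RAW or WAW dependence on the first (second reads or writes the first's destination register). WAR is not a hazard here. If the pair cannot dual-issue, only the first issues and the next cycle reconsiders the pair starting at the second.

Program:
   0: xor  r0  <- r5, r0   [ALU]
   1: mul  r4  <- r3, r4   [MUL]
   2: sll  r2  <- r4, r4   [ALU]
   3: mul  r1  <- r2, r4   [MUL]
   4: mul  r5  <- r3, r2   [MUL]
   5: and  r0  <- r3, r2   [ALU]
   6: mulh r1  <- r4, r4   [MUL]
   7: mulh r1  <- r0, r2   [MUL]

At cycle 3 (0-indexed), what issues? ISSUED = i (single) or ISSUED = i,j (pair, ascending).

ISSUED = 4,5

[0] i0/i1  xor+mul  -- dual
[1] i2  sll  -- RAW r2
[2] i3  mul  -- no-port MUL/MUL
[3] i4/i5  mul+and  -- dual
[4] i6  mulh  -- no-port MUL/MUL
[5] i7  mulh  -- tail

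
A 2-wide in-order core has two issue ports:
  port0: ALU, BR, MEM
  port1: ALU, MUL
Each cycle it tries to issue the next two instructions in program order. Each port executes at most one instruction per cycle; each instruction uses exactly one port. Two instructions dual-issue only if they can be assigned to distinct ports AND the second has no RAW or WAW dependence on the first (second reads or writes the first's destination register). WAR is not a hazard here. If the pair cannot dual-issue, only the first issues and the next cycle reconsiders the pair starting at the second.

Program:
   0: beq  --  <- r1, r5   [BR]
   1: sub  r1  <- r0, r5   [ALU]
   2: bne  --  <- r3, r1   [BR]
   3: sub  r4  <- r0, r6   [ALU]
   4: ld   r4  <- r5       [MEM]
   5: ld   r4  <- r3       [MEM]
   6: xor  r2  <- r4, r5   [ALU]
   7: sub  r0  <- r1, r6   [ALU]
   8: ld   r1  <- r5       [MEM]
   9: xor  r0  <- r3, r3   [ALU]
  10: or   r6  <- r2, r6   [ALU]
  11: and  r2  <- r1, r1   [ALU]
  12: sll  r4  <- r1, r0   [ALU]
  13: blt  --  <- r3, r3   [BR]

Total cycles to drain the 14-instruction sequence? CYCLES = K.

CYCLES = 8

t=0 i0+i1:beq.BR sub.ALU ; dual
t=1 i2+i3:bne.BR sub.ALU ; dual
t=2 i4:ld.MEM ; no-port MEM/MEM
t=3 i5:ld.MEM ; RAW r4
t=4 i6+i7:xor.ALU sub.ALU ; dual
t=5 i8+i9:ld.MEM xor.ALU ; dual
t=6 i10+i11:or.ALU and.ALU ; dual
t=7 i12+i13:sll.ALU blt.BR ; dual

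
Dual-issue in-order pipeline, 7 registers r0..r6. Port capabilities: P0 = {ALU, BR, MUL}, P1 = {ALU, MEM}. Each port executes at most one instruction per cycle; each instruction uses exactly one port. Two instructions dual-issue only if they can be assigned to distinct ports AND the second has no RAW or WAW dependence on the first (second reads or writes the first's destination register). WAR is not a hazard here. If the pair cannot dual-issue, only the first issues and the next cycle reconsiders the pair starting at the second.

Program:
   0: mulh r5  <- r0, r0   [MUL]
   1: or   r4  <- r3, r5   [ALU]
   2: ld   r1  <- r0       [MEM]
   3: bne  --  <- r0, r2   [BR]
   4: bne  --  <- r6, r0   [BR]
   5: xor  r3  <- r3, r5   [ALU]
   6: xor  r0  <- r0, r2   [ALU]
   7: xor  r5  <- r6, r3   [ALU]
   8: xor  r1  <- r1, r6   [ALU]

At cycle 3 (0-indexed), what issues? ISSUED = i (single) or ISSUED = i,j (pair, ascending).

ISSUED = 4,5

c0: i0 mulh  RAW r5
c1: i1/i2 or ld  2-wide
c2: i3 bne  no-port BR/BR
c3: i4/i5 bne xor  2-wide
c4: i6/i7 xor xor  2-wide
c5: i8 xor  tail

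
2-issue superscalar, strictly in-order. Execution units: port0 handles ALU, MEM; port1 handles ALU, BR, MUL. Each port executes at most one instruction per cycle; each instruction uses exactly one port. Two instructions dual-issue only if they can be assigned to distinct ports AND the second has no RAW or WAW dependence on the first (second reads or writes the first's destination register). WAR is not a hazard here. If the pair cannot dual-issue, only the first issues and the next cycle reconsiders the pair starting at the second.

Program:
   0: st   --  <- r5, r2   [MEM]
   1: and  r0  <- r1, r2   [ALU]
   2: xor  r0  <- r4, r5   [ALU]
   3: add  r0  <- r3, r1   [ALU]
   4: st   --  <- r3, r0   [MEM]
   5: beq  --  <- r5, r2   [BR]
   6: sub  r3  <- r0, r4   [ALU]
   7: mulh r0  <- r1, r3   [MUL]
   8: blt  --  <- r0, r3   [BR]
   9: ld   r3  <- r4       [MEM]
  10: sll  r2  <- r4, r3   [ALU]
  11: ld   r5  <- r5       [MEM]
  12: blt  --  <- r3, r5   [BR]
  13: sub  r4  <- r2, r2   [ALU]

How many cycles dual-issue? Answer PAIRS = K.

[0] i0/i1  st.MEM;and.ALU  -- pair
[1] i2  xor.ALU  -- WAW r0
[2] i3  add.ALU  -- RAW r0
[3] i4/i5  st.MEM;beq.BR  -- pair
[4] i6  sub.ALU  -- RAW r3
[5] i7  mulh.MUL  -- no-port MUL/BR
[6] i8/i9  blt.BR;ld.MEM  -- pair
[7] i10/i11  sll.ALU;ld.MEM  -- pair
[8] i12/i13  blt.BR;sub.ALU  -- pair

PAIRS = 5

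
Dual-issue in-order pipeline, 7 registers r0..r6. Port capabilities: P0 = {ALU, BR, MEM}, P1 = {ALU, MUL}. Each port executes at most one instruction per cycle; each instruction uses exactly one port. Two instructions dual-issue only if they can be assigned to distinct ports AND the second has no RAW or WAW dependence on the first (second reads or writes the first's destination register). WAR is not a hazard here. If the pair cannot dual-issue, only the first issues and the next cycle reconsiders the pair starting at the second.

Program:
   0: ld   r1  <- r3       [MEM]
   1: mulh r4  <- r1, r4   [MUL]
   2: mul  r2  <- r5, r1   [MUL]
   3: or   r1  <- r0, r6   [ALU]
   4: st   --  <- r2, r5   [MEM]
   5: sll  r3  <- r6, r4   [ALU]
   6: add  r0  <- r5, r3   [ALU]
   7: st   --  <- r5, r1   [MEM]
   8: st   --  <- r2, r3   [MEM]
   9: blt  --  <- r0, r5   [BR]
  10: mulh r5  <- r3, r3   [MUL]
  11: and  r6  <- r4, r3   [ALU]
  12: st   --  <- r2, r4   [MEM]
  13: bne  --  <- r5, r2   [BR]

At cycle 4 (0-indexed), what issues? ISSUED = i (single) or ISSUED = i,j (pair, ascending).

  cy0 -> i0 (ld) RAW r1
  cy1 -> i1 (mulh) no-port MUL/MUL
  cy2 -> i2+i3 (mul/or) pair
  cy3 -> i4+i5 (st/sll) pair
  cy4 -> i6+i7 (add/st) pair
  cy5 -> i8 (st) no-port MEM/BR
  cy6 -> i9+i10 (blt/mulh) pair
  cy7 -> i11+i12 (and/st) pair
  cy8 -> i13 (bne) tail

ISSUED = 6,7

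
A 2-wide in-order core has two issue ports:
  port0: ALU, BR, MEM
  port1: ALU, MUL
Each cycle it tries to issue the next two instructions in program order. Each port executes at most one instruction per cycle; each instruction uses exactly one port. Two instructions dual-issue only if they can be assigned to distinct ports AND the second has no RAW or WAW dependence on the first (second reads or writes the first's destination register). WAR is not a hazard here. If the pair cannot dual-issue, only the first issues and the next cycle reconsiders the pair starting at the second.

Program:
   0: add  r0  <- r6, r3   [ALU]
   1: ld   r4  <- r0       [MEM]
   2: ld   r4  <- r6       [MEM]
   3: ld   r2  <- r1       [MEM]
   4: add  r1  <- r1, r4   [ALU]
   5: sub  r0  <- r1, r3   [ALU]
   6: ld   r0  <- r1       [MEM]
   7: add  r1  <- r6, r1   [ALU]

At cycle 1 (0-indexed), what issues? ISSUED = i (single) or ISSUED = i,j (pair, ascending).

t=0 i0:add.ALU ; RAW r0
t=1 i1:ld.MEM ; no-port MEM/MEM
t=2 i2:ld.MEM ; no-port MEM/MEM
t=3 i3+i4:ld.MEM/add.ALU ; pair
t=4 i5:sub.ALU ; WAW r0
t=5 i6+i7:ld.MEM/add.ALU ; pair

ISSUED = 1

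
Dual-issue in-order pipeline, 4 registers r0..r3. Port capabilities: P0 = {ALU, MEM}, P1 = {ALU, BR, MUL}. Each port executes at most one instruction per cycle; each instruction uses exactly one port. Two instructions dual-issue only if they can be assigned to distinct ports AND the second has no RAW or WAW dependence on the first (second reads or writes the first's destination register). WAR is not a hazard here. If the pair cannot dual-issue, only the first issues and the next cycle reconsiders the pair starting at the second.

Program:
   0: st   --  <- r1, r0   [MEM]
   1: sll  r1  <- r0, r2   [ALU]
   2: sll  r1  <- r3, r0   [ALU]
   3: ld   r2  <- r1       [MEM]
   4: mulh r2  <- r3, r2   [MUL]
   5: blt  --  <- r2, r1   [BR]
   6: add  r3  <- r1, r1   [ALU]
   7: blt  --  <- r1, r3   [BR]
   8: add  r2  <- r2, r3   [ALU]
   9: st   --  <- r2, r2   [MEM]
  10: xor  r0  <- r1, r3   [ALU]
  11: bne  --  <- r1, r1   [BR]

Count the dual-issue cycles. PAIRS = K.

c0: i0/i1 st;sll  2-wide
c1: i2 sll  RAW r1
c2: i3 ld  RAW+WAW r2
c3: i4 mulh  no-port MUL/BR
c4: i5/i6 blt;add  2-wide
c5: i7/i8 blt;add  2-wide
c6: i9/i10 st;xor  2-wide
c7: i11 bne  tail

PAIRS = 4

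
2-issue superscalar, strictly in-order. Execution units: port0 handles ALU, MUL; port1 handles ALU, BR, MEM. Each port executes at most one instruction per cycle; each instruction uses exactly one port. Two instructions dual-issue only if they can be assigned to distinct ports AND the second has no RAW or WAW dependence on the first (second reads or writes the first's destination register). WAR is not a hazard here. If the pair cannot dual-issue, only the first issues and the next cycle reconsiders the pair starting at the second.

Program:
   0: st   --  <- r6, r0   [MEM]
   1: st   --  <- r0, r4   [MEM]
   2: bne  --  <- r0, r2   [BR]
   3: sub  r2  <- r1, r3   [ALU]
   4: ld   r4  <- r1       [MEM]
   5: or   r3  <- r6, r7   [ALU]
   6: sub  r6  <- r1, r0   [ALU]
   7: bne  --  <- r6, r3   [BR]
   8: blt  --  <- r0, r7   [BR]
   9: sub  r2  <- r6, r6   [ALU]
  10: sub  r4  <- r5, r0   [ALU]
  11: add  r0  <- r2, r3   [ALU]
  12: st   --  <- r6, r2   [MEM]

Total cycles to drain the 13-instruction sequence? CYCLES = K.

CYCLES = 9

[0] i0  st.MEM  -- no-port MEM/MEM
[1] i1  st.MEM  -- no-port MEM/BR
[2] i2,i3  bne.BR sub.ALU  -- 2-wide
[3] i4,i5  ld.MEM or.ALU  -- 2-wide
[4] i6  sub.ALU  -- RAW r6
[5] i7  bne.BR  -- no-port BR/BR
[6] i8,i9  blt.BR sub.ALU  -- 2-wide
[7] i10,i11  sub.ALU add.ALU  -- 2-wide
[8] i12  st.MEM  -- tail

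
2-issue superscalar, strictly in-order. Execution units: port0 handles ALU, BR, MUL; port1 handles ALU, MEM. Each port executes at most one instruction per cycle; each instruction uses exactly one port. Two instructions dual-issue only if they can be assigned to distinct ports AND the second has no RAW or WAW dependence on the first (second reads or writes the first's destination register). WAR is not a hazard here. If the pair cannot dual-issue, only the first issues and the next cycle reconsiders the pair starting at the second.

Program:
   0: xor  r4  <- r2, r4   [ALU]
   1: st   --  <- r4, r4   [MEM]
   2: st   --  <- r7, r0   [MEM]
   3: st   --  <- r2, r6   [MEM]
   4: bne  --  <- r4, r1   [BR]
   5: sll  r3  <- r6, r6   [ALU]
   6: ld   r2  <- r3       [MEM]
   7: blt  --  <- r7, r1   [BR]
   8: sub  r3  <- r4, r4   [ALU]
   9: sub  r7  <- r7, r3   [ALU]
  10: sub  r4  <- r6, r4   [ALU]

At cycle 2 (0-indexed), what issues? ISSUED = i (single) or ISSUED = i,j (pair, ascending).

ISSUED = 2

[0] i0  xor  -- RAW r4
[1] i1  st  -- no-port MEM/MEM
[2] i2  st  -- no-port MEM/MEM
[3] i3+i4  st;bne  -- 2-wide
[4] i5  sll  -- RAW r3
[5] i6+i7  ld;blt  -- 2-wide
[6] i8  sub  -- RAW r3
[7] i9+i10  sub;sub  -- 2-wide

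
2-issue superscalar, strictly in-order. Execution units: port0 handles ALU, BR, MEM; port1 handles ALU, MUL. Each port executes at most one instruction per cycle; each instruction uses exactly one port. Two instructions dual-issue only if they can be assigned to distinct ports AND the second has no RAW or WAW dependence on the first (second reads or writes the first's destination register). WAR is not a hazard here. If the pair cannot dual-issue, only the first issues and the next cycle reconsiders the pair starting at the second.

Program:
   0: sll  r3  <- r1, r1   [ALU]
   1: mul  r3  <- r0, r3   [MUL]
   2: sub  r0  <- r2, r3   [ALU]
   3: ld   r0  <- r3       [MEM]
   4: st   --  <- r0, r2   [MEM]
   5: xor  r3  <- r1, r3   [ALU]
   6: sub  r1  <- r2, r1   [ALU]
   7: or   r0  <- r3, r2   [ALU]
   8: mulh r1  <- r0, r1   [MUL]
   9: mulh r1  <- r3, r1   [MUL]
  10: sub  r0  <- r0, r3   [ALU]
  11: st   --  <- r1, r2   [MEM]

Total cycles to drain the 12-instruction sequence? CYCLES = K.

CYCLES = 9

#0 head=0: sll.ALU i0 RAW+WAW r3
#1 head=1: mul.MUL i1 RAW r3
#2 head=2: sub.ALU i2 WAW r0
#3 head=3: ld.MEM i3 no-port MEM/MEM
#4 head=4: st.MEM;xor.ALU i4,i5 pair
#5 head=6: sub.ALU;or.ALU i6,i7 pair
#6 head=8: mulh.MUL i8 no-port MUL/MUL
#7 head=9: mulh.MUL;sub.ALU i9,i10 pair
#8 head=11: st.MEM i11 tail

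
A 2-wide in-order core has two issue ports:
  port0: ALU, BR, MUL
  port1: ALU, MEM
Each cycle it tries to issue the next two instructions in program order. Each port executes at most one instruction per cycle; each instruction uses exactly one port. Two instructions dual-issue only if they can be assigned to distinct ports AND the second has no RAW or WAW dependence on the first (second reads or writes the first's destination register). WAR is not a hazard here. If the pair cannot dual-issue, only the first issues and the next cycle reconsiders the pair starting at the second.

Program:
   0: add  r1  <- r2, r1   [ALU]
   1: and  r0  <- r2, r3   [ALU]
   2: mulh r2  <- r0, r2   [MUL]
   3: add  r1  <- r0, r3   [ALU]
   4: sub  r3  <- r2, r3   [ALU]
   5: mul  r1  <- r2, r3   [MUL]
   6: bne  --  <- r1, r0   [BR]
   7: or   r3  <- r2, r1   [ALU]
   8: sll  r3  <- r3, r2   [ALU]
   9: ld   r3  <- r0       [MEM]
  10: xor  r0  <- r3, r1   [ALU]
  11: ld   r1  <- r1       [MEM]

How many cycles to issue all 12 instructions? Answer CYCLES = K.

CYCLES = 8

#0 head=0: add/and i0,i1 2-wide
#1 head=2: mulh/add i2,i3 2-wide
#2 head=4: sub i4 RAW r3
#3 head=5: mul i5 no-port MUL/BR
#4 head=6: bne/or i6,i7 2-wide
#5 head=8: sll i8 WAW r3
#6 head=9: ld i9 RAW r3
#7 head=10: xor/ld i10,i11 2-wide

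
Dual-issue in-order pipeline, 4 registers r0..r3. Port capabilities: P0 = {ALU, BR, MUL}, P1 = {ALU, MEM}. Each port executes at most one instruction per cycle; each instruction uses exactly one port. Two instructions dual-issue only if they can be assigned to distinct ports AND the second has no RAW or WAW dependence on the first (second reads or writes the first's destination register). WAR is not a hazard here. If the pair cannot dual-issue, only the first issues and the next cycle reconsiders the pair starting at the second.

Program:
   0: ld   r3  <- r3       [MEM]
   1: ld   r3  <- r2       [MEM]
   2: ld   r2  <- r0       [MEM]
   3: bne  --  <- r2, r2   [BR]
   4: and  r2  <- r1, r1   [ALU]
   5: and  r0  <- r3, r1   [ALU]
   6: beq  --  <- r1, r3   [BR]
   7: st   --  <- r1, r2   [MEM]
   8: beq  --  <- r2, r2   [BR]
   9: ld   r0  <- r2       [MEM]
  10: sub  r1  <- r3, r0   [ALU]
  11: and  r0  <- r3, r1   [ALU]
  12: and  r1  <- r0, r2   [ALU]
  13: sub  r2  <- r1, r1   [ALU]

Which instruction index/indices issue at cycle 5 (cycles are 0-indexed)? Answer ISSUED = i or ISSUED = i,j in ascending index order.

  cy0 -> i0 (ld) no-port MEM/MEM
  cy1 -> i1 (ld) no-port MEM/MEM
  cy2 -> i2 (ld) RAW r2
  cy3 -> i3+i4 (bne;and) dual
  cy4 -> i5+i6 (and;beq) dual
  cy5 -> i7+i8 (st;beq) dual
  cy6 -> i9 (ld) RAW r0
  cy7 -> i10 (sub) RAW r1
  cy8 -> i11 (and) RAW r0
  cy9 -> i12 (and) RAW r1
  cy10 -> i13 (sub) tail

ISSUED = 7,8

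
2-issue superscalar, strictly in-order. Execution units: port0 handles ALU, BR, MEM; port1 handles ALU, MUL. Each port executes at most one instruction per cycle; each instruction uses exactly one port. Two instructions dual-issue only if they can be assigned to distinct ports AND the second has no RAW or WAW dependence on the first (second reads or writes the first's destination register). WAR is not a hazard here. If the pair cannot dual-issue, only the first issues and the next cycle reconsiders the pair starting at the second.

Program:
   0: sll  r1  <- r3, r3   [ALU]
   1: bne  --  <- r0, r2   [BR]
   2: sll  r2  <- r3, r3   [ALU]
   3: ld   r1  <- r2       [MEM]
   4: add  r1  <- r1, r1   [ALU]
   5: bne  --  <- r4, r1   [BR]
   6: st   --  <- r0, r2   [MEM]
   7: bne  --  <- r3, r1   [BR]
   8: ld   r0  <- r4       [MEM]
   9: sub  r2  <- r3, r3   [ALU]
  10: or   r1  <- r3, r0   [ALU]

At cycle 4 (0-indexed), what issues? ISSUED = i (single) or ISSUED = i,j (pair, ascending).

t=0 i0&i1:sll.ALU+bne.BR ; pair
t=1 i2:sll.ALU ; RAW r2
t=2 i3:ld.MEM ; RAW+WAW r1
t=3 i4:add.ALU ; RAW r1
t=4 i5:bne.BR ; no-port BR/MEM
t=5 i6:st.MEM ; no-port MEM/BR
t=6 i7:bne.BR ; no-port BR/MEM
t=7 i8&i9:ld.MEM+sub.ALU ; pair
t=8 i10:or.ALU ; tail

ISSUED = 5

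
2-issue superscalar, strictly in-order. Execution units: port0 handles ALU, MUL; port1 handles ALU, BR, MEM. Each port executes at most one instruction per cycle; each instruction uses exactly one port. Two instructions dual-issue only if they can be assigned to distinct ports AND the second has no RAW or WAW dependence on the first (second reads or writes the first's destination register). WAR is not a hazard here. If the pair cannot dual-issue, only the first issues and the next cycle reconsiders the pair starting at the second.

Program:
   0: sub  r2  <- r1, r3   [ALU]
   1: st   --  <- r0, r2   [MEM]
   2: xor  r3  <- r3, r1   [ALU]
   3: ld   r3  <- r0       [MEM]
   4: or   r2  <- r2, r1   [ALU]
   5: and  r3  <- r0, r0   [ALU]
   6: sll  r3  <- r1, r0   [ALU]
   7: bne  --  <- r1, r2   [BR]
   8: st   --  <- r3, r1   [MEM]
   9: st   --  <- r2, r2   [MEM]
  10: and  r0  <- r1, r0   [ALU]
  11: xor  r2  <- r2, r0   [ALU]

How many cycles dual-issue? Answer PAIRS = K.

PAIRS = 4

[0] i0  sub  -- RAW r2
[1] i1/i2  st xor  -- dual
[2] i3/i4  ld or  -- dual
[3] i5  and  -- WAW r3
[4] i6/i7  sll bne  -- dual
[5] i8  st  -- no-port MEM/MEM
[6] i9/i10  st and  -- dual
[7] i11  xor  -- tail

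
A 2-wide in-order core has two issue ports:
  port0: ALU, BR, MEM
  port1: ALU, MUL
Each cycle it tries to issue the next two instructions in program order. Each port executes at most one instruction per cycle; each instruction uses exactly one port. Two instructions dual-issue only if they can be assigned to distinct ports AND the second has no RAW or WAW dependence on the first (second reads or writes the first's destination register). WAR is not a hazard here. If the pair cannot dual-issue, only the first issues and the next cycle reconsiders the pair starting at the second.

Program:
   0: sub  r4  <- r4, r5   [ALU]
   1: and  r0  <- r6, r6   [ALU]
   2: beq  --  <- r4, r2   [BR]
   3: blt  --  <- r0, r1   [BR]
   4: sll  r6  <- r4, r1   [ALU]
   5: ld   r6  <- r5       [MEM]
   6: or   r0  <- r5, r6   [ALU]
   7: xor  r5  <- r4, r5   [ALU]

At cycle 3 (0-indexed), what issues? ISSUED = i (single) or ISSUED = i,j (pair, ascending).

ISSUED = 5

0. sub/and @i0&i1  | pair
1. beq @i2  | no-port BR/BR
2. blt/sll @i3&i4  | pair
3. ld @i5  | RAW r6
4. or/xor @i6&i7  | pair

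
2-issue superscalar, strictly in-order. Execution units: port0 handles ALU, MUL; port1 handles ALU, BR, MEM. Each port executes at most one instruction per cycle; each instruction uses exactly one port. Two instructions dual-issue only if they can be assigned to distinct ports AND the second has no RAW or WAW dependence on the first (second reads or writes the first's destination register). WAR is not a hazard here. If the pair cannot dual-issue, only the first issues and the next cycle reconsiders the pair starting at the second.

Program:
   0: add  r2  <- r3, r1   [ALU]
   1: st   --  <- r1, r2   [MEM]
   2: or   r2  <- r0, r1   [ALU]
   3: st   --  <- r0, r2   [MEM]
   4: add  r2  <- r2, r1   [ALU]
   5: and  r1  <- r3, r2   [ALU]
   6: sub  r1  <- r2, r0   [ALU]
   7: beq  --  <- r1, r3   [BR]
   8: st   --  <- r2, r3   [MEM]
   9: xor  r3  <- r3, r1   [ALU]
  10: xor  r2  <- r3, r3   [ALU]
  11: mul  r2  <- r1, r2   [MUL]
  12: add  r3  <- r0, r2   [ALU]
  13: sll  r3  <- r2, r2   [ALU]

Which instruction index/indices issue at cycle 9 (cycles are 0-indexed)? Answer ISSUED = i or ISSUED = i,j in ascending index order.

ISSUED = 12

c0: i0 add  RAW r2
c1: i1&i2 st+or  dual
c2: i3&i4 st+add  dual
c3: i5 and  WAW r1
c4: i6 sub  RAW r1
c5: i7 beq  no-port BR/MEM
c6: i8&i9 st+xor  dual
c7: i10 xor  RAW+WAW r2
c8: i11 mul  RAW r2
c9: i12 add  WAW r3
c10: i13 sll  tail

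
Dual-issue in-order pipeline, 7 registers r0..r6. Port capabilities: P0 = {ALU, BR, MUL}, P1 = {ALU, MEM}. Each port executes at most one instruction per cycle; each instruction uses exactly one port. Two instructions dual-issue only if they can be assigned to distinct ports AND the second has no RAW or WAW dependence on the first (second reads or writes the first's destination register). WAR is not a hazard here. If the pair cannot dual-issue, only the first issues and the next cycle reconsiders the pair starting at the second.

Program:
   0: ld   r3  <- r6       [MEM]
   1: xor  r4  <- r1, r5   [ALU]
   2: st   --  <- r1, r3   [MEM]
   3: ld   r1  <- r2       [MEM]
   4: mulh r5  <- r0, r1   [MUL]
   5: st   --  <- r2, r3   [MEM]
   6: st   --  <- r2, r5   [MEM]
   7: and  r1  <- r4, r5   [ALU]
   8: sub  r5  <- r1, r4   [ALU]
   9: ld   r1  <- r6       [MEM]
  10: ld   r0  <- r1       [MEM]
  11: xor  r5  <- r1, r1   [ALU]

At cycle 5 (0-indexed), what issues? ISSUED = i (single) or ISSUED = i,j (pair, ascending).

ISSUED = 8,9

[0] i0+i1  ld.MEM/xor.ALU  -- dual
[1] i2  st.MEM  -- no-port MEM/MEM
[2] i3  ld.MEM  -- RAW r1
[3] i4+i5  mulh.MUL/st.MEM  -- dual
[4] i6+i7  st.MEM/and.ALU  -- dual
[5] i8+i9  sub.ALU/ld.MEM  -- dual
[6] i10+i11  ld.MEM/xor.ALU  -- dual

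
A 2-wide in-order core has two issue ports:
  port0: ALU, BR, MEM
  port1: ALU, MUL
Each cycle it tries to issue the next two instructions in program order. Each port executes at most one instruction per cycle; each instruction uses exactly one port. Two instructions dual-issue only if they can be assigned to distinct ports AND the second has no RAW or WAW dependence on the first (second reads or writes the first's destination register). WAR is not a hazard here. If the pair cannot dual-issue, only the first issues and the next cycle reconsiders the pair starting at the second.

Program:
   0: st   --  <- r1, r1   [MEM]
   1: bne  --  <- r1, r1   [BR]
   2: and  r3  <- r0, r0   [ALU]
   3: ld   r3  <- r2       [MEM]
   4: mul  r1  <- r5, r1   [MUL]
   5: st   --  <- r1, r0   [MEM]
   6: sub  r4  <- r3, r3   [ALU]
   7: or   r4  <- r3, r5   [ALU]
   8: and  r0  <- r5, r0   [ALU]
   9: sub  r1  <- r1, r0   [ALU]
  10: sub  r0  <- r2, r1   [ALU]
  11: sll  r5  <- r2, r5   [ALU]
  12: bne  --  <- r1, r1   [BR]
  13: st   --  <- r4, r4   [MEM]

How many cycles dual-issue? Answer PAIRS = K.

t=0 i0:st.MEM ; no-port MEM/BR
t=1 i1&i2:bne.BR+and.ALU ; 2-wide
t=2 i3&i4:ld.MEM+mul.MUL ; 2-wide
t=3 i5&i6:st.MEM+sub.ALU ; 2-wide
t=4 i7&i8:or.ALU+and.ALU ; 2-wide
t=5 i9:sub.ALU ; RAW r1
t=6 i10&i11:sub.ALU+sll.ALU ; 2-wide
t=7 i12:bne.BR ; no-port BR/MEM
t=8 i13:st.MEM ; tail

PAIRS = 5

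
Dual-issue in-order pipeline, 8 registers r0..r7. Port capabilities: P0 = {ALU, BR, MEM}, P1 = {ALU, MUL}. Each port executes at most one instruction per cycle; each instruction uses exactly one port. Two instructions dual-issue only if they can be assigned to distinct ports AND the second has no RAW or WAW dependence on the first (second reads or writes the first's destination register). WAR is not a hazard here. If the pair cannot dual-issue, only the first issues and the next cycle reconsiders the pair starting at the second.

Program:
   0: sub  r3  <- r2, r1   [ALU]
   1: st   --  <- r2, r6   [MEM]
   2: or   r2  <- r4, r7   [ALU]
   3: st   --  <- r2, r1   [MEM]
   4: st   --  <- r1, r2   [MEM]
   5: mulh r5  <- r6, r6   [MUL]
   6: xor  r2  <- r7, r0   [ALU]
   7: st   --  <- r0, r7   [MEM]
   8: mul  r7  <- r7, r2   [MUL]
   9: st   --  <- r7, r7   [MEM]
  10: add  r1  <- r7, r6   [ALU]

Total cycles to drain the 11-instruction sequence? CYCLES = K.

CYCLES = 7

#0 head=0: sub+st i0,i1 2-wide
#1 head=2: or i2 RAW r2
#2 head=3: st i3 no-port MEM/MEM
#3 head=4: st+mulh i4,i5 2-wide
#4 head=6: xor+st i6,i7 2-wide
#5 head=8: mul i8 RAW r7
#6 head=9: st+add i9,i10 2-wide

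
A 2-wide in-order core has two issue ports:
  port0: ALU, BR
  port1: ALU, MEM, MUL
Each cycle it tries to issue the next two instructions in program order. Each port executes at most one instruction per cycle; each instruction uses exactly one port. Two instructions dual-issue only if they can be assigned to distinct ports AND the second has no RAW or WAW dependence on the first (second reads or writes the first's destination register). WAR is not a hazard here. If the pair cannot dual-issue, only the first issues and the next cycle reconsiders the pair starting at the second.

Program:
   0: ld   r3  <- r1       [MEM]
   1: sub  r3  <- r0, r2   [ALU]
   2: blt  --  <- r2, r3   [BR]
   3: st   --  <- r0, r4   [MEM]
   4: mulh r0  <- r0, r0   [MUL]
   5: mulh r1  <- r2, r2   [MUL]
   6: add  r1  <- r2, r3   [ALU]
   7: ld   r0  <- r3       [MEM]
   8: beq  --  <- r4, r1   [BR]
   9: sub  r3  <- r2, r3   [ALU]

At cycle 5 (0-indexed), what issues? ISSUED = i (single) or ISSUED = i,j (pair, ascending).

0. ld.MEM @i0  | WAW r3
1. sub.ALU @i1  | RAW r3
2. blt.BR;st.MEM @i2/i3  | dual
3. mulh.MUL @i4  | no-port MUL/MUL
4. mulh.MUL @i5  | WAW r1
5. add.ALU;ld.MEM @i6/i7  | dual
6. beq.BR;sub.ALU @i8/i9  | dual

ISSUED = 6,7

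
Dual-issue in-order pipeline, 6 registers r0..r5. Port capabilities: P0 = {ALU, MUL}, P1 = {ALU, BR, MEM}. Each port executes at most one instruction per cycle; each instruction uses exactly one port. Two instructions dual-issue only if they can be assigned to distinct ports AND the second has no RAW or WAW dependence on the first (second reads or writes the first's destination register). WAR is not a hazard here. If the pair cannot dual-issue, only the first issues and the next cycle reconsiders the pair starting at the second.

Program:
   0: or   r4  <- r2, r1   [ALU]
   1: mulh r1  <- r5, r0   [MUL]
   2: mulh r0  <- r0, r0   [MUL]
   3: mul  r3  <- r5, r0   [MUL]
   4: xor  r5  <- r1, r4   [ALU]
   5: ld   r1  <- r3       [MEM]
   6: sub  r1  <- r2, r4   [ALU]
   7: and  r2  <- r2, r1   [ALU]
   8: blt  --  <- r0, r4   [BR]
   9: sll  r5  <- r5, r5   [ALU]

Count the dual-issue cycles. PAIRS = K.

PAIRS = 3

  cy0 -> i0,i1 (or.ALU;mulh.MUL) dual
  cy1 -> i2 (mulh.MUL) no-port MUL/MUL
  cy2 -> i3,i4 (mul.MUL;xor.ALU) dual
  cy3 -> i5 (ld.MEM) WAW r1
  cy4 -> i6 (sub.ALU) RAW r1
  cy5 -> i7,i8 (and.ALU;blt.BR) dual
  cy6 -> i9 (sll.ALU) tail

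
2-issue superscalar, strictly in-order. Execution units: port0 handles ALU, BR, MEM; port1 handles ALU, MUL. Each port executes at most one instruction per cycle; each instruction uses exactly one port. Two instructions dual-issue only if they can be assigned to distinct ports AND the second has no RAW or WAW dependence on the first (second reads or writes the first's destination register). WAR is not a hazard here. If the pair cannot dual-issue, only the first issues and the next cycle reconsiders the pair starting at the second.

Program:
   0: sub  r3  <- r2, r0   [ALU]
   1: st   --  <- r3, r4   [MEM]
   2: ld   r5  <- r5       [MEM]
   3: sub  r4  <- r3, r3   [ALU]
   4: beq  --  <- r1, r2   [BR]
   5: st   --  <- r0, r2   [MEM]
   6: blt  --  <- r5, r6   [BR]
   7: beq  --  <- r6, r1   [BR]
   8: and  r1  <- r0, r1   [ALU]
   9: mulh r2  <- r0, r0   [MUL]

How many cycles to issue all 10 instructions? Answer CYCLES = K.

c0: i0 sub.ALU  RAW r3
c1: i1 st.MEM  no-port MEM/MEM
c2: i2&i3 ld.MEM/sub.ALU  pair
c3: i4 beq.BR  no-port BR/MEM
c4: i5 st.MEM  no-port MEM/BR
c5: i6 blt.BR  no-port BR/BR
c6: i7&i8 beq.BR/and.ALU  pair
c7: i9 mulh.MUL  tail

CYCLES = 8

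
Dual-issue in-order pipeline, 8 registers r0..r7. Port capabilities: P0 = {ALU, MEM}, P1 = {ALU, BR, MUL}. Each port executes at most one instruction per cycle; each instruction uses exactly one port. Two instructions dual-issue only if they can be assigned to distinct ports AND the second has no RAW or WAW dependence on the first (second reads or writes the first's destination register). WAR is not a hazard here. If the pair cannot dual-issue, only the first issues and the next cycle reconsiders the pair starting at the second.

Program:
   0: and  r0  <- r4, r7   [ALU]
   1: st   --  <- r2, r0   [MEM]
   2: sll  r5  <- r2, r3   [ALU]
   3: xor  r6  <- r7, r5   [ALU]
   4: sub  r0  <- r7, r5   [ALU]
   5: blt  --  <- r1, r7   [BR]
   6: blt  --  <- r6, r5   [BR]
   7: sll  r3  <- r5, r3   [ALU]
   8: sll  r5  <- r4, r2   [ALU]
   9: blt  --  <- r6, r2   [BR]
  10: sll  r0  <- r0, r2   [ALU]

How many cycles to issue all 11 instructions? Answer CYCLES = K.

  cy0 -> i0 (and) RAW r0
  cy1 -> i1+i2 (st+sll) 2-wide
  cy2 -> i3+i4 (xor+sub) 2-wide
  cy3 -> i5 (blt) no-port BR/BR
  cy4 -> i6+i7 (blt+sll) 2-wide
  cy5 -> i8+i9 (sll+blt) 2-wide
  cy6 -> i10 (sll) tail

CYCLES = 7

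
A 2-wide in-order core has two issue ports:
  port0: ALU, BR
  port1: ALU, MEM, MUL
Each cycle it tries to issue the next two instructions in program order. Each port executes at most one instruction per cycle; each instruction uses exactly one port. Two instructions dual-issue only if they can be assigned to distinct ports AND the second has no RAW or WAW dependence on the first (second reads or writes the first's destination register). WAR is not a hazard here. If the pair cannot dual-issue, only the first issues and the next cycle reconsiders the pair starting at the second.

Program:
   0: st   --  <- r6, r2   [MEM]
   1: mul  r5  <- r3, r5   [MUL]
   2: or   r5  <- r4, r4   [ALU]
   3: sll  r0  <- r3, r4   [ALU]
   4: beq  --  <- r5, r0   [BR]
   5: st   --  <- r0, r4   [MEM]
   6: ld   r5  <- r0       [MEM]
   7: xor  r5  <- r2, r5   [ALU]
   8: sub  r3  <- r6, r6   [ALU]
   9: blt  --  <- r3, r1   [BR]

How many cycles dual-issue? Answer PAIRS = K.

#0 head=0: st i0 no-port MEM/MUL
#1 head=1: mul i1 WAW r5
#2 head=2: or/sll i2/i3 dual
#3 head=4: beq/st i4/i5 dual
#4 head=6: ld i6 RAW+WAW r5
#5 head=7: xor/sub i7/i8 dual
#6 head=9: blt i9 tail

PAIRS = 3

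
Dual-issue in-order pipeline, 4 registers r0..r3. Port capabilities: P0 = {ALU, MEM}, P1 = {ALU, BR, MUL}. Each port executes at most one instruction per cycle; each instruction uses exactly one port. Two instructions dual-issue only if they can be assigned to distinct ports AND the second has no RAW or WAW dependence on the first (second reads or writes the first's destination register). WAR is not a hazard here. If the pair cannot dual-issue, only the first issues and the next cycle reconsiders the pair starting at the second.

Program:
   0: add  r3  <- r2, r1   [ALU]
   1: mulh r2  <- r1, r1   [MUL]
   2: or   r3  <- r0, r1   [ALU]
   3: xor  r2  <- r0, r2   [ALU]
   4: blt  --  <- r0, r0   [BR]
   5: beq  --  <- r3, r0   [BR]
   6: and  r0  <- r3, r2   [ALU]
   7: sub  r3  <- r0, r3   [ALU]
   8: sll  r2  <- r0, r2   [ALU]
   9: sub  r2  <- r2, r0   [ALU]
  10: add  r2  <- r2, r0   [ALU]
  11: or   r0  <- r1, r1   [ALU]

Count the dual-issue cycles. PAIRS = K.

c0: i0+i1 add;mulh  dual
c1: i2+i3 or;xor  dual
c2: i4 blt  no-port BR/BR
c3: i5+i6 beq;and  dual
c4: i7+i8 sub;sll  dual
c5: i9 sub  RAW+WAW r2
c6: i10+i11 add;or  dual

PAIRS = 5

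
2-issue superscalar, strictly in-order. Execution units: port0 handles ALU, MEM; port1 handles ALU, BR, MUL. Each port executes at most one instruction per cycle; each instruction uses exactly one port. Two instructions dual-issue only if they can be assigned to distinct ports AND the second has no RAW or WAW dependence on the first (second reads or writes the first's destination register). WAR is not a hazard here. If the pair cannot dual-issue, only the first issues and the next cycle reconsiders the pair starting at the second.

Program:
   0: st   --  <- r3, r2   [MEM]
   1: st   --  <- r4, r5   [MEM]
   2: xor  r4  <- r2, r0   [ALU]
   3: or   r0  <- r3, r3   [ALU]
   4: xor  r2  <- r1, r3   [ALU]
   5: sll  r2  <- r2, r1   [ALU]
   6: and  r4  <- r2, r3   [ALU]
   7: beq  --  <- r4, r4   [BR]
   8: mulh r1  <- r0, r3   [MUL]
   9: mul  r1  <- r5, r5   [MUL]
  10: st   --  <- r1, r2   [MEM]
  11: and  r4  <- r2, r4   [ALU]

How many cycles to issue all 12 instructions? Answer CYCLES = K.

#0 head=0: st.MEM i0 no-port MEM/MEM
#1 head=1: st.MEM;xor.ALU i1,i2 2-wide
#2 head=3: or.ALU;xor.ALU i3,i4 2-wide
#3 head=5: sll.ALU i5 RAW r2
#4 head=6: and.ALU i6 RAW r4
#5 head=7: beq.BR i7 no-port BR/MUL
#6 head=8: mulh.MUL i8 no-port MUL/MUL
#7 head=9: mul.MUL i9 RAW r1
#8 head=10: st.MEM;and.ALU i10,i11 2-wide

CYCLES = 9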